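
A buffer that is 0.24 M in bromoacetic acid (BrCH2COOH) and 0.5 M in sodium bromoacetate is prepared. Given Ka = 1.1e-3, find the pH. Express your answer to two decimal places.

pH = 3.28

pKa = −log(1.1 × 10^-3) = 2.959
Henderson–Hasselbalch: pH = pKa + log([BrCH2COO-]/[BrCH2COOH]) = 2.959 + log(0.5/0.24)
pH = 2.959 + (+0.319) = 3.28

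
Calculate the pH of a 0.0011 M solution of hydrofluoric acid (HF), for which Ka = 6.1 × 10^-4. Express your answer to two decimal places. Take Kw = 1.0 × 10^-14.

pH = 3.24

HF ⇌ F- + H+
Let x = [H+] at equilibrium. Ka = x²/(0.0011 − x).
The 5% rule fails; solving x² + Ka·x − Ka·C₀ = 0 exactly:
x = (−Ka + √(Ka² + 4·Ka·C₀))/2 = 5.69 × 10^-4 M
pH = −log(5.69 × 10^-4) = 3.24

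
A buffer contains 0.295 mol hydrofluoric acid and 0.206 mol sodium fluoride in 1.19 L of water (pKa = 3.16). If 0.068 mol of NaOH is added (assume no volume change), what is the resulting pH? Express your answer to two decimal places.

OH- converts HF to F-: HF → 0.227 mol, F- → 0.274 mol.
Henderson–Hasselbalch with mole ratio 0.274/0.227: pH = 3.16 + (+0.082)

pH = 3.24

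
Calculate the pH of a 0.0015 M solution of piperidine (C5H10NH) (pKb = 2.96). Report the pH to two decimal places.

pH = 10.93

C5H10NH + H2O ⇌ C5H10NH2+ + OH-
Kb = 10^(−2.96) = 1.10 × 10^-3
Let x = [OH-] at equilibrium. Kb = x²/(0.0015 − x).
Here C₀/Kb ≈ 1.36, so the small-x approximation fails. Use the quadratic:
x = [−0.0011 + √(0.0011² + 6.6e-06)]/2 = 8.47 × 10^-4 M
pOH = −log(8.47 × 10^-4) = 3.07; pH = 14.00 − 3.07 = 10.93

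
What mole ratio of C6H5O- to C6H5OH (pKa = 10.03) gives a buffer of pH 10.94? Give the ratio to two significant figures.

pH = pKa + log(r) ⇒ log(r) = 10.94 − 10.03 = +0.91
r = [C6H5O-]/[C6H5OH] = 10^(+0.91) = 8.13

ratio = 8.1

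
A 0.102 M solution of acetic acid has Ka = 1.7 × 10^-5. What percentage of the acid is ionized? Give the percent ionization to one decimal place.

1.3%

CH3COOH ⇌ CH3COO- + H+; let x = [H+] at equilibrium.
x ≈ √(Ka·C₀) = √(1.7 × 10^-5 × 0.102) = 1.32 × 10^-3 M
% ionization = x/C₀ × 100% = 1.32 × 10^-3/0.102 × 100% = 1.3%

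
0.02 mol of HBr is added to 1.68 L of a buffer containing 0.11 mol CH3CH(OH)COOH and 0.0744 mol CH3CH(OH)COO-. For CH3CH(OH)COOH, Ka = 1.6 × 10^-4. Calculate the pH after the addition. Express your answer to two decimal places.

pH = 3.42

After neutralization: n(CH3CH(OH)COOH) = 0.13 mol, n(CH3CH(OH)COO-) = 0.0544 mol.
pKa = −log(1.6 × 10^-4) = 3.796
pH = pKa + log([A⁻]/[HA]) = 3.796 + log(0.0544/0.13) = 3.796 -0.378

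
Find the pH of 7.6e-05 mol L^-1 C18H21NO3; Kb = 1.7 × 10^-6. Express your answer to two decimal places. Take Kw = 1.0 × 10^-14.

pH = 9.02

C18H21NO3 + H2O ⇌ C18H22NO3+ + OH-
From the ICE table, Kb = [OH-]²/(7.6e-05 − [OH-]) = 1.7 × 10^-6.
The 5% rule fails; solving [OH-]² + Kb·[OH-] − Kb·C₀ = 0 exactly:
[OH-] = [−1.7e-06 + √(1.7e-06² + 5.17e-10)]/2 = 1.05 × 10^-5 M
pOH = 4.98, so pH = 14.00 − pOH = 9.02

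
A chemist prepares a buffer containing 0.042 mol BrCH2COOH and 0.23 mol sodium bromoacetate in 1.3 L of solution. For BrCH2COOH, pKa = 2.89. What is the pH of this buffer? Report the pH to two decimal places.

Henderson–Hasselbalch: pH = pKa + log([BrCH2COO-]/[BrCH2COOH]) = 2.89 + log(0.23/0.042)
pH = 2.89 + (+0.738) = 3.63

pH = 3.63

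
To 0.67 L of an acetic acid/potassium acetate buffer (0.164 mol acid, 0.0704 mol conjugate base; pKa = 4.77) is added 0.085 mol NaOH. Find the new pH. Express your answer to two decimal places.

pH = 5.06

After neutralization: n(CH3COOH) = 0.079 mol, n(CH3COO-) = 0.155 mol.
pH = pKa + log([A⁻]/[HA]) = 4.77 + log(0.155/0.079) = 4.77 +0.293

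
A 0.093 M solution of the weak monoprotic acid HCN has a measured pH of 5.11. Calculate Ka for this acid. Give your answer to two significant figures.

Ka = 6.5 × 10^-10

[H+] = 10^(-5.11) = 7.76 × 10^-6 M
At equilibrium [HA] = 0.093 − 7.76 × 10^-6 = 9.30 × 10^-2 M
Ka = [H+][A-]/[HA] = (7.76 × 10^-6)² / 9.30 × 10^-2 = 6.5 × 10^-10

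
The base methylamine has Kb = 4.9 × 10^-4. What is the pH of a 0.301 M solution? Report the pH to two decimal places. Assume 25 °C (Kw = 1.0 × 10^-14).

CH3NH2 + H2O ⇌ CH3NH3+ + OH-
From the ICE table, Kb = [OH-]²/(0.301 − [OH-]) = 4.9 × 10^-4.
Since Kb ≪ C₀, [OH-] ≈ √(Kb·C₀) = 1.21 × 10^-2 M.
([OH-]/C₀ = 4% < 5%, so the approximation holds.)
pOH = 1.92, so pH = 14.00 − pOH = 12.08

pH = 12.08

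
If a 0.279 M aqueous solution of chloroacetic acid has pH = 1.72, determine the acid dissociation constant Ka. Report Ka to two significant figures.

Ka = 1.4 × 10^-3

[H+] = 10^(-1.72) = 1.91 × 10^-2 M
At equilibrium [HA] = 0.279 − 1.91 × 10^-2 = 2.60 × 10^-1 M
Ka = [H+][A-]/[HA] = (1.91 × 10^-2)² / 2.60 × 10^-1 = 1.4 × 10^-3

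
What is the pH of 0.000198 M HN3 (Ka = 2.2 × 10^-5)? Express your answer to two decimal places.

HN3 ⇌ N3- + H+
From the ICE table, Ka = [H+]²/(0.000198 − [H+]) = 2.2 × 10^-5.
The 5% rule fails; solving [H+]² + Ka·[H+] − Ka·C₀ = 0 exactly:
[H+] = [−2.2e-05 + √(2.2e-05² + 1.74e-08)]/2 = 5.59 × 10^-5 M
pH = −log[H+] = −log(5.59 × 10^-5) = 4.25

pH = 4.25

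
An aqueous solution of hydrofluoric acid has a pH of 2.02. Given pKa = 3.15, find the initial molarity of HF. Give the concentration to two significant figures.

C₀ = 1.4 × 10^-1 M

[H+] = 10^(-2.02) = 9.55 × 10^-3 M = x
Ka = 10^(−3.15) = 7.08 × 10^-4
Ka = x²/(C₀ − x) ⇒ C₀ = x + x²/Ka
C₀ = 9.55 × 10^-3 + (9.55 × 10^-3)²/(7.08 × 10^-4) = 1.38 × 10^-1 M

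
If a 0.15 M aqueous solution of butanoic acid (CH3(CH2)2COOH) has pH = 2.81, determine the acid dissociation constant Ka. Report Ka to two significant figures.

Ka = 1.6 × 10^-5

[H+] = 10^(-2.81) = 1.55 × 10^-3 M
At equilibrium [HA] = 0.15 − 1.55 × 10^-3 = 1.48 × 10^-1 M
Ka = [H+][A-]/[HA] = (1.55 × 10^-3)² / 1.48 × 10^-1 = 1.6 × 10^-5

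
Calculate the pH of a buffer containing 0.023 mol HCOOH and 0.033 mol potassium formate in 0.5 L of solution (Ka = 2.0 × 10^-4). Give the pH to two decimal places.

pKa = −log(2.0 × 10^-4) = 3.699
Using pH = pKa + log([base]/[acid]) with [base]/[acid] = 0.033/0.023:
pH = 3.699 + (+0.157) = 3.86

pH = 3.86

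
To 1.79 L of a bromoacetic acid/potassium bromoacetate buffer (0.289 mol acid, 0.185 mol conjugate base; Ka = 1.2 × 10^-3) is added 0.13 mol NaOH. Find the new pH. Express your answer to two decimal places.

After neutralization: n(BrCH2COOH) = 0.159 mol, n(BrCH2COO-) = 0.315 mol.
pKa = −log(1.2 × 10^-3) = 2.921
pH = pKa + log(n_BrCH2COO-/n_BrCH2COOH) = 2.921 + log(0.315/0.159) = 2.921 + (+0.297)

pH = 3.22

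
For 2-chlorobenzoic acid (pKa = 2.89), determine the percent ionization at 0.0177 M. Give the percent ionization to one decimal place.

23.6%

ClC6H4COOH ⇌ ClC6H4COO- + H+; let x = [H+] at equilibrium.
Ka = 10^(−2.89) = 1.29 × 10^-3
Solve x² + 0.00129x − 2.28e-05 = 0 → x = 4.18 × 10^-3 M
Fraction ionized = 4.18 × 10^-3 / 0.0177 = 0.2362 → 23.6%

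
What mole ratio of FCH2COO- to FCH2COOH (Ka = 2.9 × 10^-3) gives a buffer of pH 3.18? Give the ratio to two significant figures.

pKa = -log(2.9 × 10^-3) = 2.538
pH = pKa + log(r) ⇒ log(r) = 3.18 − 2.538 = +0.642
r = [FCH2COO-]/[FCH2COOH] = 10^(+0.642) = 4.39

ratio = 4.4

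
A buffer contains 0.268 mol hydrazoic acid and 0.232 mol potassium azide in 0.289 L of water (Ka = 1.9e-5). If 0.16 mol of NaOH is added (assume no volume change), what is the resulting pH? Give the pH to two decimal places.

pH = 5.28

OH- converts HN3 to N3-: HN3 → 0.108 mol, N3- → 0.392 mol.
pKa = −log(1.9 × 10^-5) = 4.721
pH = pKa + log([A⁻]/[HA]) = 4.721 + log(0.392/0.108) = 4.721 +0.560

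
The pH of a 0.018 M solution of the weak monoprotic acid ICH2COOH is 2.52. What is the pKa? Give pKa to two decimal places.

[H+] = 10^(-2.52) = 3.02 × 10^-3 M
At equilibrium [HA] = 0.018 − 3.02 × 10^-3 = 1.50 × 10^-2 M
Ka = [H+][A-]/[HA] = (3.02 × 10^-3)² / 1.50 × 10^-2 = 6.08 × 10^-4
pKa = -log(6.08 × 10^-4) = 3.22

pKa = 3.22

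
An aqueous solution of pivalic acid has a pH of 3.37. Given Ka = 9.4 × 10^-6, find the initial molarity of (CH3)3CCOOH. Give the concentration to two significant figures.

C₀ = 2.0 × 10^-2 M

[H+] = 10^(-3.37) = 4.27 × 10^-4 M = x
Ka = x²/(C₀ − x) ⇒ C₀ = x + x²/Ka
C₀ = 4.27 × 10^-4 + (4.27 × 10^-4)²/(9.4 × 10^-6) = 1.98 × 10^-2 M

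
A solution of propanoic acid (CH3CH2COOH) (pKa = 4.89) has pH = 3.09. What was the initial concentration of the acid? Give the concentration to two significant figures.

[H+] = 10^(-3.09) = 8.13 × 10^-4 M = x
Ka = 10^(−4.89) = 1.29 × 10^-5
Ka = x²/(C₀ − x) ⇒ C₀ = x + x²/Ka
C₀ = 8.13 × 10^-4 + (8.13 × 10^-4)²/(1.29 × 10^-5) = 5.21 × 10^-2 M

C₀ = 5.2 × 10^-2 M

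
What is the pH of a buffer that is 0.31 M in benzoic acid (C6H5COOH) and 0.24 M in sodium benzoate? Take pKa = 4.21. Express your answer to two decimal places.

pH = 4.10

Henderson–Hasselbalch: pH = pKa + log([C6H5COO-]/[C6H5COOH]) = 4.21 + log(0.24/0.31)
pH = 4.21 + (-0.111) = 4.10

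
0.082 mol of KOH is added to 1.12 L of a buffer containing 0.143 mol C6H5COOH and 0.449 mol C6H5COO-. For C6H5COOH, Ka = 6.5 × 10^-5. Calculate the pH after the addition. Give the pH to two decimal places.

pH = 5.13

OH- converts C6H5COOH to C6H5COO-: C6H5COOH → 0.061 mol, C6H5COO- → 0.531 mol.
pKa = −log(6.5 × 10^-5) = 4.187
Henderson–Hasselbalch with mole ratio 0.531/0.061: pH = 4.187 + (+0.940)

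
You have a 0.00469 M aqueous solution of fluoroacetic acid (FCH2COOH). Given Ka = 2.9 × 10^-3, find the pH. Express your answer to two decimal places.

pH = 2.60

FCH2COOH ⇌ FCH2COO- + H+
Ka = x²/(0.00469 − x) = 2.9 × 10^-3
The 5% rule fails; solving x² + Ka·x − Ka·C₀ = 0 exactly:
x = (−Ka + √(Ka² + 4·Ka·C₀))/2 = 2.51 × 10^-3 M
pH = −log[H+] = −log(2.51 × 10^-3) = 2.60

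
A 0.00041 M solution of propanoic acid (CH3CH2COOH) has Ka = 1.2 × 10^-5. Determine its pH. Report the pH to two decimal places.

CH3CH2COOH ⇌ CH3CH2COO- + H+
From the ICE table, Ka = [H+]²/(0.00041 − [H+]) = 1.2 × 10^-5.
[H+] is not negligible relative to C₀; solve [H+]² + 1.2e-05·[H+] − 4.92e-09 = 0.
[H+] = (−Ka + √(Ka² + 4·Ka·C₀))/2 = 6.44 × 10^-5 M
pH = −log(6.44 × 10^-5) = 4.19

pH = 4.19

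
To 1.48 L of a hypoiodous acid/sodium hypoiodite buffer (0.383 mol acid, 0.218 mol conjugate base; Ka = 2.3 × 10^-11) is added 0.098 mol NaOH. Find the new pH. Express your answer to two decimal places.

OH- converts HOI to OI-: HOI → 0.285 mol, OI- → 0.316 mol.
pKa = −log(2.3 × 10^-11) = 10.638
pH = pKa + log(n_OI-/n_HOI) = 10.638 + log(0.316/0.285) = 10.638 + (+0.045)

pH = 10.68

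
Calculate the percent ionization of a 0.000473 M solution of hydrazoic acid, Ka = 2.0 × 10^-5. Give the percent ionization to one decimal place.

18.6%

HN3 ⇌ N3- + H+; let x = [H+] at equilibrium.
Solve x² + 2e-05x − 9.46e-09 = 0 → x = 8.78 × 10^-5 M
% ionization = x/C₀ × 100% = 8.78 × 10^-5/0.000473 × 100% = 18.6%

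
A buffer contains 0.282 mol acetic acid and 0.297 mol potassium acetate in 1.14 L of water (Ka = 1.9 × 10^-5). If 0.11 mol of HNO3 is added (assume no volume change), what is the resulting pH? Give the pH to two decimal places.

pH = 4.40

Added H+ converts CH3COO- to CH3COOH: CH3COOH → 0.392 mol, CH3COO- → 0.187 mol.
pKa = −log(1.9 × 10^-5) = 4.721
pH = pKa + log(n_CH3COO-/n_CH3COOH) = 4.721 + log(0.187/0.392) = 4.721 + (-0.321)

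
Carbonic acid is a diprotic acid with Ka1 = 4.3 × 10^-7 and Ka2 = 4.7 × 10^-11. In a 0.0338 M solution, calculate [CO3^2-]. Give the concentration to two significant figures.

4.7 × 10^-11 M

First ionization gives [H+] ≈ [HCO3-] = 1.21 × 10^-4 M.
Second step: Ka2 = [H+][CO3^2-]/[HCO3-] ≈ [CO3^2-] (since [H+] ≈ [HCO3-]).
So [CO3^2-] ≈ Ka2.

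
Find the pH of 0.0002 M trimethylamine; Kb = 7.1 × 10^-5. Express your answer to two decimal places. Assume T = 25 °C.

pH = 9.95

(CH3)3N + H2O ⇌ (CH3)3NH+ + OH-
From the ICE table, Kb = [OH-]²/(0.0002 − [OH-]) = 7.1 × 10^-5.
[OH-] is not negligible relative to C₀; solve [OH-]² + 7.1e-05·[OH-] − 1.42e-08 = 0.
[OH-] = [−7.1e-05 + √(7.1e-05² + 5.68e-08)]/2 = 8.88 × 10^-5 M
pOH = −log(8.88 × 10^-5) = 4.05; pH = 14.00 − 4.05 = 9.95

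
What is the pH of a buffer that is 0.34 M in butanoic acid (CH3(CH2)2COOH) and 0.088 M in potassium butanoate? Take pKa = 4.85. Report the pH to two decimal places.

pH = 4.26

pH = pKa + log([A⁻]/[HA]) = 4.85 + log(0.088/0.34)
pH = 4.85 + (-0.587) = 4.26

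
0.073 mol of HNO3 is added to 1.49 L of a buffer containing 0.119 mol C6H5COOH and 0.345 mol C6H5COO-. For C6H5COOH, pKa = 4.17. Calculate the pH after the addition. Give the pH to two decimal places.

pH = 4.32

Added H+ converts C6H5COO- to C6H5COOH: C6H5COOH → 0.192 mol, C6H5COO- → 0.272 mol.
pH = pKa + log(n_C6H5COO-/n_C6H5COOH) = 4.17 + log(0.272/0.192) = 4.17 + (+0.151)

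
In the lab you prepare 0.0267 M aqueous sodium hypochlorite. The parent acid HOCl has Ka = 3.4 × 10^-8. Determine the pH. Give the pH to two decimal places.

OCl- is the conjugate base of the weak acid HOCl.
Kb = Kw/Ka = 1.0×10^-14 / 3.4 × 10^-8 = 2.94 × 10^-7
From the ICE table, Kb = x²/(0.0267 − x) = 2.94 × 10^-7.
Neglecting x in the denominator: x = √(2.94 × 10^-7 × 0.0267) = 8.86 × 10^-5 M
(x/C₀ = 0.33% < 5%, so the approximation holds.)
pOH = 4.05, so pH = 14.00 − pOH = 9.95

pH = 9.95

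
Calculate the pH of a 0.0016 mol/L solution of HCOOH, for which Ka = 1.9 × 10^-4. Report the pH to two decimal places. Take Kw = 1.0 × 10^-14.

pH = 3.33

HCOOH ⇌ HCOO- + H+
From the ICE table, Ka = [H+]²/(0.0016 − [H+]) = 1.9 × 10^-4.
Here C₀/Ka ≈ 8.42, so the small-[H+] approximation fails. Use the quadratic:
[H+] = (−Ka + √(Ka² + 4·Ka·C₀))/2 = 4.64 × 10^-4 M
pH = −log[H+] = −log(4.64 × 10^-4) = 3.33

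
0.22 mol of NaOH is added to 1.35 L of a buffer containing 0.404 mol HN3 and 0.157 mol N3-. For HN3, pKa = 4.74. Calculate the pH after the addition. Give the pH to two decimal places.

After neutralization: n(HN3) = 0.184 mol, n(N3-) = 0.377 mol.
pH = pKa + log(n_N3-/n_HN3) = 4.74 + log(0.377/0.184) = 4.74 + (+0.312)

pH = 5.05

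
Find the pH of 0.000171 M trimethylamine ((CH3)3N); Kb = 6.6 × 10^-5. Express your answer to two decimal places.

pH = 9.89

(CH3)3N + H2O ⇌ (CH3)3NH+ + OH-
Kb = [OH-]²/(0.000171 − [OH-]) = 6.6 × 10^-5
The 5% rule fails; solving [OH-]² + Kb·[OH-] − Kb·C₀ = 0 exactly:
[OH-] = [−6.6e-05 + √(6.6e-05² + 4.51e-08)]/2 = 7.82 × 10^-5 M
pOH = −log(7.82 × 10^-5) = 4.11; pH = 14.00 − 4.11 = 9.89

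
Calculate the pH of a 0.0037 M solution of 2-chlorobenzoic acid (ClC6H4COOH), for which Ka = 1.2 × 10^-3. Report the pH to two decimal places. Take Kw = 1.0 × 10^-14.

ClC6H4COOH ⇌ ClC6H4COO- + H+
From the ICE table, Ka = [H+]²/(0.0037 − [H+]) = 1.2 × 10^-3.
Here C₀/Ka ≈ 3.08, so the small-[H+] approximation fails. Use the quadratic:
[H+] = [−0.0012 + √(0.0012² + 1.78e-05)]/2 = 1.59 × 10^-3 M
pH = −log[H+] = −log(1.59 × 10^-3) = 2.80

pH = 2.80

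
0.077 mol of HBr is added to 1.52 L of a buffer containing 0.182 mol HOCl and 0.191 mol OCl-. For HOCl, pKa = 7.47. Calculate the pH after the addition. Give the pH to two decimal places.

Added H+ converts OCl- to HOCl: HOCl → 0.259 mol, OCl- → 0.114 mol.
Henderson–Hasselbalch with mole ratio 0.114/0.259: pH = 7.47 + (-0.356)

pH = 7.11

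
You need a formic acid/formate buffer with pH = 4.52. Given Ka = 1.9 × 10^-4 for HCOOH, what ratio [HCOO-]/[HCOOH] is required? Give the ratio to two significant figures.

pKa = -log(1.9 × 10^-4) = 3.721
pH = pKa + log(r) ⇒ log(r) = 4.52 − 3.721 = +0.799
r = [HCOO-]/[HCOOH] = 10^(+0.799) = 6.3

ratio = 6.3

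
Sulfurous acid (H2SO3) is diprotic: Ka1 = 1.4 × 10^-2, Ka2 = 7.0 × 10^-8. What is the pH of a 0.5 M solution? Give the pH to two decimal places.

pH = 1.11

Ka1 ≫ Ka2, so treat the first dissociation as the only significant source of H+.
Ka1 = x²/(0.5 − x) = 1.4 × 10^-2
Solving the quadratic: x = (−Ka1 + √(Ka1² + 4·Ka1·C₀))/2 = 7.70 × 10^-2 M
pH = −log(7.70 × 10^-2) = 1.11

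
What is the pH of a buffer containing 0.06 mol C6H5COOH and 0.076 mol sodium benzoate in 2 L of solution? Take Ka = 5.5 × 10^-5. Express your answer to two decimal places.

pH = 4.36

pKa = −log(5.5 × 10^-5) = 4.260
Henderson–Hasselbalch: pH = pKa + log([C6H5COO-]/[C6H5COOH]) = 4.260 + log(0.076/0.06)
pH = 4.260 + (+0.103) = 4.36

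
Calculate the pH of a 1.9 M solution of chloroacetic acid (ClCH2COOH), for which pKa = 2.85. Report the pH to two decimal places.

ClCH2COOH ⇌ ClCH2COO- + H+
Ka = 10^(−2.85) = 1.41 × 10^-3
From the ICE table, Ka = x²/(1.9 − x) = 1.41 × 10^-3.
Neglecting x in the denominator: x = √(1.41 × 10^-3 × 1.9) = 5.18 × 10^-2 M
(x/C₀ = 2.7% < 5%, so the approximation holds.)
pH = −log[H+] = −log(5.18 × 10^-2) = 1.29

pH = 1.29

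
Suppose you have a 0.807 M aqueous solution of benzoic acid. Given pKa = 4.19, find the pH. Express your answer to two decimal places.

pH = 2.14

C6H5COOH ⇌ C6H5COO- + H+
Ka = 10^(−4.19) = 6.46 × 10^-5
From the ICE table, Ka = [H+]²/(0.807 − [H+]) = 6.46 × 10^-5.
Assume [H+] ≪ 0.807: [H+] ≈ √(6.46 × 10^-5 × 0.807) = 7.22 × 10^-3 M
([H+]/C₀ = 0.89% < 5%, so the approximation holds.)
pH = −log(7.22 × 10^-3) = 2.14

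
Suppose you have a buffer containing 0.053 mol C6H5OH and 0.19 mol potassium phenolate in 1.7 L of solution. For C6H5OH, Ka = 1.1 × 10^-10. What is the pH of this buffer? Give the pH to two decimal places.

pKa = −log(1.1 × 10^-10) = 9.959
pH = pKa + log([A⁻]/[HA]) = 9.959 + log(0.19/0.053)
pH = 9.959 + (+0.554) = 10.51

pH = 10.51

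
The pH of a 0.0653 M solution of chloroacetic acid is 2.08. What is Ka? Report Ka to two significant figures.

[H+] = 10^(-2.08) = 8.32 × 10^-3 M
At equilibrium [HA] = 0.0653 − 8.32 × 10^-3 = 5.70 × 10^-2 M
Ka = [H+][A-]/[HA] = (8.32 × 10^-3)² / 5.70 × 10^-2 = 1.2 × 10^-3

Ka = 1.2 × 10^-3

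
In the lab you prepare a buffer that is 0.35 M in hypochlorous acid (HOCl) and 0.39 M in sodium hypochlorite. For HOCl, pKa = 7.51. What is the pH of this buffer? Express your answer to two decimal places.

pH = 7.56

pH = pKa + log([A⁻]/[HA]) = 7.51 + log(0.39/0.35)
pH = 7.51 + (+0.047) = 7.56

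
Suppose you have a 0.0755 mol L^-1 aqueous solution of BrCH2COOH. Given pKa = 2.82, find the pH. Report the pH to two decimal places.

pH = 2.00

BrCH2COOH ⇌ BrCH2COO- + H+
Ka = 10^(−2.82) = 1.51 × 10^-3
Let x = [H+] at equilibrium. Ka = x²/(0.0755 − x).
x is not negligible relative to C₀; solve x² + 0.00151·x − 0.000114 = 0.
x = (−Ka + √(Ka² + 4·Ka·C₀))/2 = 9.95 × 10^-3 M
pH = −log[H+] = −log(9.95 × 10^-3) = 2.00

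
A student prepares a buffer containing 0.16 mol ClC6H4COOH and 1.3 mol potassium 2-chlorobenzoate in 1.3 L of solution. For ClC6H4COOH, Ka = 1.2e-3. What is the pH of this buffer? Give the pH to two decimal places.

pH = 3.83

pKa = −log(1.2 × 10^-3) = 2.921
pH = pKa + log([A⁻]/[HA]) = 2.921 + log(1.3/0.16)
pH = 2.921 + (+0.910) = 3.83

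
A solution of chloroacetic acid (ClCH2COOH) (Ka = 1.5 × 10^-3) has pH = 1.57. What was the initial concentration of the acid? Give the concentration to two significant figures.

C₀ = 5.1 × 10^-1 M

[H+] = 10^(-1.57) = 2.69 × 10^-2 M = x
Ka = x²/(C₀ − x) ⇒ C₀ = x + x²/Ka
C₀ = 2.69 × 10^-2 + (2.69 × 10^-2)²/(1.5 × 10^-3) = 5.09 × 10^-1 M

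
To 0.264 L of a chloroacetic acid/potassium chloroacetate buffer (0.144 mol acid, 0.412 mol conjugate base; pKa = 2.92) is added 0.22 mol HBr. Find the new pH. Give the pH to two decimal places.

pH = 2.64

Added H+ converts ClCH2COO- to ClCH2COOH: ClCH2COOH → 0.364 mol, ClCH2COO- → 0.192 mol.
Henderson–Hasselbalch with mole ratio 0.192/0.364: pH = 2.92 + (-0.278)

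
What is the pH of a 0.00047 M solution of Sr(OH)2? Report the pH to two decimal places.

Sr(OH)2 is a strong base (each formula unit releases 2 OH-); [OH-] = 0.00094 M.
pOH = -log(0.00094) = 3.03
pH = 14.00 - 3.03 = 10.97

pH = 10.97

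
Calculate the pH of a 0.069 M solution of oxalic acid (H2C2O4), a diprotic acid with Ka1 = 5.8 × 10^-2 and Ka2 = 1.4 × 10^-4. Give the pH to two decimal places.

Since Ka1 ≫ Ka2, the first ionization dominates [H+].
Ka1 = x²/(0.069 − x) = 5.8 × 10^-2
Solving the quadratic: x = (−Ka1 + √(Ka1² + 4·Ka1·C₀))/2 = 4.06 × 10^-2 M
pH = −log(4.06 × 10^-2) = 1.39

pH = 1.39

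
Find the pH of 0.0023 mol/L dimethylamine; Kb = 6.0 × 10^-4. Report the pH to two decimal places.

pH = 10.96

(CH3)2NH + H2O ⇌ (CH3)2NH2+ + OH-
Kb = [OH-]²/(0.0023 − [OH-]) = 6.0 × 10^-4
Here C₀/Kb ≈ 3.83, so the small-[OH-] approximation fails. Use the quadratic:
[OH-] = [−0.0006 + √(0.0006² + 5.52e-06)]/2 = 9.12 × 10^-4 M
pOH = 3.04, so pH = 14.00 − pOH = 10.96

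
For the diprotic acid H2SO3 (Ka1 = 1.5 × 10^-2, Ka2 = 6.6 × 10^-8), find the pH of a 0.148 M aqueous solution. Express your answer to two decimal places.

Since Ka1 ≫ Ka2, the first ionization dominates [H+].
Ka1 = x²/(0.148 − x) = 1.5 × 10^-2
Solving the quadratic: x = (−Ka1 + √(Ka1² + 4·Ka1·C₀))/2 = 4.02 × 10^-2 M
pH = −log(4.02 × 10^-2) = 1.40

pH = 1.40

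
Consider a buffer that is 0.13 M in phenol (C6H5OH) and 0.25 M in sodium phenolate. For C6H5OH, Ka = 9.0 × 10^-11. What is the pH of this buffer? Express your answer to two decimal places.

pKa = −log(9.0 × 10^-11) = 10.046
Henderson–Hasselbalch: pH = pKa + log([C6H5O-]/[C6H5OH]) = 10.046 + log(0.25/0.13)
pH = 10.046 + (+0.284) = 10.33

pH = 10.33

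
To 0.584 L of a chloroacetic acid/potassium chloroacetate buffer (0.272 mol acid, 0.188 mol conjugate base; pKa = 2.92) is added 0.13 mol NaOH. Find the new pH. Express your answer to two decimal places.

After neutralization: n(ClCH2COOH) = 0.142 mol, n(ClCH2COO-) = 0.318 mol.
Henderson–Hasselbalch with mole ratio 0.318/0.142: pH = 2.92 + (+0.350)

pH = 3.27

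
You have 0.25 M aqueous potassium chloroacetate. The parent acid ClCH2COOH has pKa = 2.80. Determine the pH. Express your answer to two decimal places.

ClCH2COO- is the conjugate base of the weak acid ClCH2COOH.
Ka = 10^(−2.80) = 1.58 × 10^-3
Kb = Kw/Ka = 1.0×10^-14 / 1.58 × 10^-3 = 6.33 × 10^-12
Kb = x²/(0.25 − x) = 6.33 × 10^-12
Neglecting x in the denominator: x = √(6.33 × 10^-12 × 0.25) = 1.26 × 10^-6 M
pOH = 5.90, so pH = 14.00 − pOH = 8.10

pH = 8.10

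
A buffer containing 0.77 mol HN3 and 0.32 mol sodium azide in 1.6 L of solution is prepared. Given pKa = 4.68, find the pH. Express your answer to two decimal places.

pH = pKa + log([A⁻]/[HA]) = 4.68 + log(0.32/0.77)
pH = 4.68 + (-0.381) = 4.30

pH = 4.30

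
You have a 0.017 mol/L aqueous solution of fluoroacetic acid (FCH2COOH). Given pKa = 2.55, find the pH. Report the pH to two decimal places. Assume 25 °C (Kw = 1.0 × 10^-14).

pH = 2.25

FCH2COOH ⇌ FCH2COO- + H+
Ka = 10^(−2.55) = 2.82 × 10^-3
Let x = [H+] at equilibrium. Ka = x²/(0.017 − x).
The 5% rule fails; solving x² + Ka·x − Ka·C₀ = 0 exactly:
x = [−0.00282 + √(0.00282² + 0.000192)]/2 = 5.66 × 10^-3 M
pH = −log[H+] = −log(5.66 × 10^-3) = 2.25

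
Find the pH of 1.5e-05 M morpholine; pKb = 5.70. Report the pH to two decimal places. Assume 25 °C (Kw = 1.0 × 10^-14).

pH = 8.66

C4H8ONH + H2O ⇌ C4H8ONH2+ + OH-
Kb = 10^(−5.70) = 2.00 × 10^-6
Let x = [OH-] at equilibrium. Kb = x²/(1.5e-05 − x).
The 5% rule fails; solving x² + Kb·x − Kb·C₀ = 0 exactly:
x = [−2e-06 + √(2e-06² + 1.2e-10)]/2 = 4.57 × 10^-6 M
pOH = −log(4.57 × 10^-6) = 5.34; pH = 14.00 − 5.34 = 8.66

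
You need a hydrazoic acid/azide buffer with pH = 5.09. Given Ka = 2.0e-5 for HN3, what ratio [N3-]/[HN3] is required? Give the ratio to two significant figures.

ratio = 2.5

pKa = -log(2.0 × 10^-5) = 4.699
pH = pKa + log(r) ⇒ log(r) = 5.09 − 4.699 = +0.391
r = [N3-]/[HN3] = 10^(+0.391) = 2.46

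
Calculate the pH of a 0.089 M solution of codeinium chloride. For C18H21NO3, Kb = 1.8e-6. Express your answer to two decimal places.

C18H22NO3+ is the conjugate acid of the weak base C18H21NO3.
Ka = Kw/Kb = 1.0×10^-14 / 1.8 × 10^-6 = 5.56 × 10^-9
From the ICE table, Ka = [H+]²/(0.089 − [H+]) = 5.56 × 10^-9.
Since Ka ≪ C₀, [H+] ≈ √(Ka·C₀) = 2.22 × 10^-5 M.
pH = −log(2.22 × 10^-5) = 4.65

pH = 4.65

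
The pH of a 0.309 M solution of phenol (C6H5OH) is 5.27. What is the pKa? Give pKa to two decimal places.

[H+] = 10^(-5.27) = 5.37 × 10^-6 M
At equilibrium [HA] = 0.309 − 5.37 × 10^-6 = 3.09 × 10^-1 M
Ka = [H+][A-]/[HA] = (5.37 × 10^-6)² / 3.09 × 10^-1 = 9.33 × 10^-11
pKa = -log(9.33 × 10^-11) = 10.03

pKa = 10.03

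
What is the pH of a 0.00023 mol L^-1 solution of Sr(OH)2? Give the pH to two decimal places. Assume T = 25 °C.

Sr(OH)2 is a strong base (each formula unit releases 2 OH-); [OH-] = 0.00046 M.
pOH = -log(0.00046) = 3.34
pH = 14.00 - 3.34 = 10.66

pH = 10.66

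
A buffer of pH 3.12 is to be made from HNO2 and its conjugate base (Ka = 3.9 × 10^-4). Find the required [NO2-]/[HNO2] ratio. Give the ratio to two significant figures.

pKa = -log(3.9 × 10^-4) = 3.409
pH = pKa + log(r) ⇒ log(r) = 3.12 − 3.409 = -0.289
r = [NO2-]/[HNO2] = 10^(-0.289) = 0.514

ratio = 0.51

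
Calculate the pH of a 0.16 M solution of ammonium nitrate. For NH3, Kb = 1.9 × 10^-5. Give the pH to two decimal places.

pH = 5.04

NH4+ is the conjugate acid of the weak base NH3.
Ka = Kw/Kb = 1.0×10^-14 / 1.9 × 10^-5 = 5.26 × 10^-10
Let x = [H+] at equilibrium. Ka = x²/(0.16 − x).
Neglecting x in the denominator: x = √(5.26 × 10^-10 × 0.16) = 9.17 × 10^-6 M
(x/C₀ = 0.0057% < 5%, so the approximation holds.)
pH = −log[H+] = −log(9.17 × 10^-6) = 5.04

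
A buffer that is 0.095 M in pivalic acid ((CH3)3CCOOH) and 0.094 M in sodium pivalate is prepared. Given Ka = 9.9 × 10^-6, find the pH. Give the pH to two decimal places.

pH = 5.00

pKa = −log(9.9 × 10^-6) = 5.004
Using pH = pKa + log([base]/[acid]) with [base]/[acid] = 0.094/0.095:
pH = 5.004 + (-0.005) = 5.00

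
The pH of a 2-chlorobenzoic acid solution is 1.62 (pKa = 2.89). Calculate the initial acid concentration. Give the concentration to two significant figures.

[H+] = 10^(-1.62) = 2.40 × 10^-2 M = x
Ka = 10^(−2.89) = 1.29 × 10^-3
Ka = x²/(C₀ − x) ⇒ C₀ = x + x²/Ka
C₀ = 2.40 × 10^-2 + (2.40 × 10^-2)²/(1.29 × 10^-3) = 4.71 × 10^-1 M

C₀ = 4.7 × 10^-1 M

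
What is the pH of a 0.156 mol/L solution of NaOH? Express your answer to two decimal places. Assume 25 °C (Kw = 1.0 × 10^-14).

pH = 13.19

NaOH is a strong base; [OH-] = 0.156 M.
pOH = -log(0.156) = 0.81
pH = 14.00 - 0.81 = 13.19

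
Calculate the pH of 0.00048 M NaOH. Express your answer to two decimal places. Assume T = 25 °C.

NaOH is a strong base; [OH-] = 0.00048 M.
pOH = -log(0.00048) = 3.32
pH = 14.00 - 3.32 = 10.68

pH = 10.68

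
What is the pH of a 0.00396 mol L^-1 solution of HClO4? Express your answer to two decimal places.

pH = 2.40

HClO4 is a strong acid and dissociates completely, so [H+] = 0.00396 M.
pH = -log(0.00396) = 2.40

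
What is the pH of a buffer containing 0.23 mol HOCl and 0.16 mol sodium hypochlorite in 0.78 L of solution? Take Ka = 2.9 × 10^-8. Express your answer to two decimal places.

pKa = −log(2.9 × 10^-8) = 7.538
Using pH = pKa + log([base]/[acid]) with [base]/[acid] = 0.16/0.23:
pH = 7.538 + (-0.158) = 7.38

pH = 7.38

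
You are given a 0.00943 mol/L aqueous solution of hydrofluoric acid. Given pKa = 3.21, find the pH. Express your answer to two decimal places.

pH = 2.67

HF ⇌ F- + H+
Ka = 10^(−3.21) = 6.17 × 10^-4
Ka = [H+]²/(0.00943 − [H+]) = 6.17 × 10^-4
Here C₀/Ka ≈ 15.3, so the small-[H+] approximation fails. Use the quadratic:
[H+] = [−0.000617 + √(0.000617² + 2.33e-05)]/2 = 2.12 × 10^-3 M
pH = −log[H+] = −log(2.12 × 10^-3) = 2.67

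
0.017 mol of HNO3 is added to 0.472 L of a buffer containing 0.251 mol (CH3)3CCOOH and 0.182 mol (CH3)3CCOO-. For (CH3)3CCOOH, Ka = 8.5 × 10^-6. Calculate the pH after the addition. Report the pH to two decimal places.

After neutralization: n((CH3)3CCOOH) = 0.268 mol, n((CH3)3CCOO-) = 0.165 mol.
pKa = −log(8.5 × 10^-6) = 5.071
Henderson–Hasselbalch with mole ratio 0.165/0.268: pH = 5.071 + (-0.211)

pH = 4.86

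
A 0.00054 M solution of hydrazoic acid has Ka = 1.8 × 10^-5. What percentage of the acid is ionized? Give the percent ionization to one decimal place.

16.7%

HN3 ⇌ N3- + H+; let x = [H+] at equilibrium.
Solve x² + 1.8e-05x − 9.72e-09 = 0 → x = 9.00 × 10^-5 M
% ionization = x/C₀ × 100% = 9.00 × 10^-5/0.00054 × 100% = 16.7%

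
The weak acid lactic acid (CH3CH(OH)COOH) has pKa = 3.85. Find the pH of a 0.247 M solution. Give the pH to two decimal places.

pH = 2.23

CH3CH(OH)COOH ⇌ CH3CH(OH)COO- + H+
Ka = 10^(−3.85) = 1.41 × 10^-4
Ka = [H+]²/(0.247 − [H+]) = 1.41 × 10^-4
Assume [H+] ≪ 0.247: [H+] ≈ √(1.41 × 10^-4 × 0.247) = 5.90 × 10^-3 M
pH = −log(5.90 × 10^-3) = 2.23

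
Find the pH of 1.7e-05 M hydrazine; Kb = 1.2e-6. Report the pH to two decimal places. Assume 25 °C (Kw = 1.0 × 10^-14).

N2H4 + H2O ⇌ N2H5+ + OH-
From the ICE table, Kb = x²/(1.7e-05 − x) = 1.2 × 10^-6.
The 5% rule fails; solving x² + Kb·x − Kb·C₀ = 0 exactly:
x = [−1.2e-06 + √(1.2e-06² + 8.16e-11)]/2 = 3.96 × 10^-6 M
pOH = −log(3.96 × 10^-6) = 5.40; pH = 14.00 − 5.40 = 8.60

pH = 8.60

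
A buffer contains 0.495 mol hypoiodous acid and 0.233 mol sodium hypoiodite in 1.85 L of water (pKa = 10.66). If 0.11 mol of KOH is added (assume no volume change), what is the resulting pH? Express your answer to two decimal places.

pH = 10.61

After neutralization: n(HOI) = 0.385 mol, n(OI-) = 0.343 mol.
pH = pKa + log([A⁻]/[HA]) = 10.66 + log(0.343/0.385) = 10.66 -0.050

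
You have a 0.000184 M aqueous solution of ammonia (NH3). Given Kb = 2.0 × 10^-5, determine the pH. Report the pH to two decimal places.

NH3 + H2O ⇌ NH4+ + OH-
Kb = x²/(0.000184 − x) = 2.0 × 10^-5
Here C₀/Kb ≈ 9.2, so the small-x approximation fails. Use the quadratic:
x = [−2e-05 + √(2e-05² + 1.47e-08)]/2 = 5.15 × 10^-5 M
pOH = −log(5.15 × 10^-5) = 4.29; pH = 14.00 − 4.29 = 9.71

pH = 9.71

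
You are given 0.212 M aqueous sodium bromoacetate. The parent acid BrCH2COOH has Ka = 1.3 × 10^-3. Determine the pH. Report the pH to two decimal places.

BrCH2COO- is the conjugate base of the weak acid BrCH2COOH.
Kb = Kw/Ka = 1.0×10^-14 / 1.3 × 10^-3 = 7.69 × 10^-12
Kb = [OH-]²/(0.212 − [OH-]) = 7.69 × 10^-12
Since Kb ≪ C₀, [OH-] ≈ √(Kb·C₀) = 1.28 × 10^-6 M.
([OH-]/C₀ = 0.0006% < 5%, so the approximation holds.)
pOH = 5.89, so pH = 14.00 − pOH = 8.11

pH = 8.11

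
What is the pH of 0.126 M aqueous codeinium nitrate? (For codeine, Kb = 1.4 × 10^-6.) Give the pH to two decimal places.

C18H22NO3+ is the conjugate acid of the weak base C18H21NO3.
Ka = Kw/Kb = 1.0×10^-14 / 1.4 × 10^-6 = 7.14 × 10^-9
Let x = [H+] at equilibrium. Ka = x²/(0.126 − x).
Neglecting x in the denominator: x = √(7.14 × 10^-9 × 0.126) = 3.00 × 10^-5 M
(x/C₀ = 0.024% < 5%, so the approximation holds.)
pH = −log(3.00 × 10^-5) = 4.52

pH = 4.52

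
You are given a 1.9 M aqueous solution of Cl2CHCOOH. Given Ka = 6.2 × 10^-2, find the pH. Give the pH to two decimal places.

Cl2CHCOOH ⇌ Cl2CHCOO- + H+
Ka = [H+]²/(1.9 − [H+]) = 6.2 × 10^-2
[H+] is not negligible relative to C₀; solve [H+]² + 0.062·[H+] − 0.118 = 0.
[H+] = (−Ka + √(Ka² + 4·Ka·C₀))/2 = 3.14 × 10^-1 M
pH = −log[H+] = −log(3.14 × 10^-1) = 0.50

pH = 0.50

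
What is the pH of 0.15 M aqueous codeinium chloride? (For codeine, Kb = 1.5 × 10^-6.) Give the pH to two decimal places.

C18H22NO3+ is the conjugate acid of the weak base C18H21NO3.
Ka = Kw/Kb = 1.0×10^-14 / 1.5 × 10^-6 = 6.67 × 10^-9
Ka = [H+]²/(0.15 − [H+]) = 6.67 × 10^-9
Neglecting [H+] in the denominator: [H+] = √(6.67 × 10^-9 × 0.15) = 3.16 × 10^-5 M
([H+]/C₀ = 0.021% < 5%, so the approximation holds.)
pH = −log(3.16 × 10^-5) = 4.50

pH = 4.50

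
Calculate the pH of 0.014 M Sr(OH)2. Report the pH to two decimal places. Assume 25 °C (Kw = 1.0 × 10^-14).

pH = 12.45

Sr(OH)2 is a strong base (each formula unit releases 2 OH-); [OH-] = 0.028 M.
pOH = -log(0.028) = 1.55
pH = 14.00 - 1.55 = 12.45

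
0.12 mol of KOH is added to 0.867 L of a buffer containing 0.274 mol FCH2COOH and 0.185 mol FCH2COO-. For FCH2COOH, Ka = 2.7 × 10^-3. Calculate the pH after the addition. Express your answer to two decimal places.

pH = 2.87

OH- converts FCH2COOH to FCH2COO-: FCH2COOH → 0.154 mol, FCH2COO- → 0.305 mol.
pKa = −log(2.7 × 10^-3) = 2.569
pH = pKa + log([A⁻]/[HA]) = 2.569 + log(0.305/0.154) = 2.569 +0.297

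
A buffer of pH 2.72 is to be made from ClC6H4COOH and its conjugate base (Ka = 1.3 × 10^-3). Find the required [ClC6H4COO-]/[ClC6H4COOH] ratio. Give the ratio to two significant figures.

pKa = -log(1.3 × 10^-3) = 2.886
pH = pKa + log(r) ⇒ log(r) = 2.72 − 2.886 = -0.166
r = [ClC6H4COO-]/[ClC6H4COOH] = 10^(-0.166) = 0.682

ratio = 0.68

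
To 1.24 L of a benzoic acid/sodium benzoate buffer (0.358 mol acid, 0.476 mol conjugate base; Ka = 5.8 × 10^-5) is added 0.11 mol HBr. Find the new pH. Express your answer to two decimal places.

pH = 4.13

Added H+ converts C6H5COO- to C6H5COOH: C6H5COOH → 0.468 mol, C6H5COO- → 0.366 mol.
pKa = −log(5.8 × 10^-5) = 4.237
Henderson–Hasselbalch with mole ratio 0.366/0.468: pH = 4.237 + (-0.107)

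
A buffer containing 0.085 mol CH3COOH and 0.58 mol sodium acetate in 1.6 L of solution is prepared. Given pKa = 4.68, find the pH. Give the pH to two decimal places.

Using pH = pKa + log([base]/[acid]) with [base]/[acid] = 0.58/0.085:
pH = 4.68 + (+0.834) = 5.51

pH = 5.51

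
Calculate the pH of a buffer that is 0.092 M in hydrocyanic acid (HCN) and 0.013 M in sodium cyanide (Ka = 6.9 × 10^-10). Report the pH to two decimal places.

pH = 8.31

pKa = −log(6.9 × 10^-10) = 9.161
Henderson–Hasselbalch: pH = pKa + log([CN-]/[HCN]) = 9.161 + log(0.013/0.092)
pH = 9.161 + (-0.850) = 8.31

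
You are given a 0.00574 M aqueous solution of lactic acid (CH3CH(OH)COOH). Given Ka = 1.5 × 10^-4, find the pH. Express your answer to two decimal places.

pH = 3.07

CH3CH(OH)COOH ⇌ CH3CH(OH)COO- + H+
From the ICE table, Ka = x²/(0.00574 − x) = 1.5 × 10^-4.
Here C₀/Ka ≈ 38.3, so the small-x approximation fails. Use the quadratic:
x = (−Ka + √(Ka² + 4·Ka·C₀))/2 = 8.56 × 10^-4 M
pH = −log[H+] = −log(8.56 × 10^-4) = 3.07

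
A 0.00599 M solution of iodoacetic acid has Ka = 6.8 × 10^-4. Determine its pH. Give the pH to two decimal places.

pH = 2.77

ICH2COOH ⇌ ICH2COO- + H+
From the ICE table, Ka = [H+]²/(0.00599 − [H+]) = 6.8 × 10^-4.
The 5% rule fails; solving [H+]² + Ka·[H+] − Ka·C₀ = 0 exactly:
[H+] = (−Ka + √(Ka² + 4·Ka·C₀))/2 = 1.71 × 10^-3 M
pH = −log(1.71 × 10^-3) = 2.77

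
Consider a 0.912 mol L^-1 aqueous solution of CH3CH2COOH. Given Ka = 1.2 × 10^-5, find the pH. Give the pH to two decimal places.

CH3CH2COOH ⇌ CH3CH2COO- + H+
Let x = [H+] at equilibrium. Ka = x²/(0.912 − x).
Assume x ≪ 0.912: x ≈ √(1.2 × 10^-5 × 0.912) = 3.31 × 10^-3 M
(x/C₀ = 0.36% < 5%, so the approximation holds.)
pH = −log[H+] = −log(3.31 × 10^-3) = 2.48

pH = 2.48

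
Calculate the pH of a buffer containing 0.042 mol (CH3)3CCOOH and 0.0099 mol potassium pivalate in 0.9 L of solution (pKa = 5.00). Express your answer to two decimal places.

pH = 4.37

Henderson–Hasselbalch: pH = pKa + log([(CH3)3CCOO-]/[(CH3)3CCOOH]) = 5.00 + log(0.0099/0.042)
pH = 5.00 + (-0.628) = 4.37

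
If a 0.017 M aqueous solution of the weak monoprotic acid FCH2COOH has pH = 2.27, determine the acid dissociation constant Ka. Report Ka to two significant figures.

[H+] = 10^(-2.27) = 5.37 × 10^-3 M
At equilibrium [HA] = 0.017 − 5.37 × 10^-3 = 1.16 × 10^-2 M
Ka = [H+][A-]/[HA] = (5.37 × 10^-3)² / 1.16 × 10^-2 = 2.5 × 10^-3

Ka = 2.5 × 10^-3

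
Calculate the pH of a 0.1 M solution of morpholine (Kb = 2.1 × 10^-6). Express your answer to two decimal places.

C4H8ONH + H2O ⇌ C4H8ONH2+ + OH-
Let x = [OH-] at equilibrium. Kb = x²/(0.1 − x).
Neglecting x in the denominator: x = √(2.1 × 10^-6 × 0.1) = 4.58 × 10^-4 M
pOH = −log(4.58 × 10^-4) = 3.34; pH = 14.00 − 3.34 = 10.66

pH = 10.66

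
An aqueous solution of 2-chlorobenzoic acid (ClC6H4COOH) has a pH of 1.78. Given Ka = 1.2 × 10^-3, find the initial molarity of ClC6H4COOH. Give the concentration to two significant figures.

C₀ = 2.5 × 10^-1 M

[H+] = 10^(-1.78) = 1.66 × 10^-2 M = x
Ka = x²/(C₀ − x) ⇒ C₀ = x + x²/Ka
C₀ = 1.66 × 10^-2 + (1.66 × 10^-2)²/(1.2 × 10^-3) = 2.46 × 10^-1 M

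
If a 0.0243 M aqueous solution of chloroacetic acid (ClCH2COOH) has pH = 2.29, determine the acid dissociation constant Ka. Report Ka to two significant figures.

[H+] = 10^(-2.29) = 5.13 × 10^-3 M
At equilibrium [HA] = 0.0243 − 5.13 × 10^-3 = 1.92 × 10^-2 M
Ka = [H+][A-]/[HA] = (5.13 × 10^-3)² / 1.92 × 10^-2 = 1.4 × 10^-3

Ka = 1.4 × 10^-3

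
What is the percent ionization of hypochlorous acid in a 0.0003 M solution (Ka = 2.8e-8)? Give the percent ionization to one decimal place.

HOCl ⇌ OCl- + H+; let x = [H+] at equilibrium.
x ≈ √(Ka·C₀) = √(2.8 × 10^-8 × 0.0003) = 2.90 × 10^-6 M
Fraction ionized = 2.90 × 10^-6 / 0.0003 = 0.0097 → 1.0%

1.0%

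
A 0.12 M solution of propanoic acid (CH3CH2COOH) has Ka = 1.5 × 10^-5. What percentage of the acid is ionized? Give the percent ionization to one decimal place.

1.1%

CH3CH2COOH ⇌ CH3CH2COO- + H+; let x = [H+] at equilibrium.
x ≈ √(Ka·C₀) = √(1.5 × 10^-5 × 0.12) = 1.34 × 10^-3 M
% ionization = x/C₀ × 100% = 1.34 × 10^-3/0.12 × 100% = 1.1%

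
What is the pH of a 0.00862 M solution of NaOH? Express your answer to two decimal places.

pH = 11.94

NaOH is a strong base; [OH-] = 0.00862 M.
pOH = -log(0.00862) = 2.06
pH = 14.00 - 2.06 = 11.94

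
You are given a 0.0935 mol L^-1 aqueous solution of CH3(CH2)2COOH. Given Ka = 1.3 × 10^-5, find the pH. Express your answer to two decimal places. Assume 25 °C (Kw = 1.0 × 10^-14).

pH = 2.96

CH3(CH2)2COOH ⇌ CH3(CH2)2COO- + H+
From the ICE table, Ka = [H+]²/(0.0935 − [H+]) = 1.3 × 10^-5.
Assume [H+] ≪ 0.0935: [H+] ≈ √(1.3 × 10^-5 × 0.0935) = 1.10 × 10^-3 M
pH = −log[H+] = −log(1.10 × 10^-3) = 2.96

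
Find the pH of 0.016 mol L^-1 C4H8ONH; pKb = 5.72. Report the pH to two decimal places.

C4H8ONH + H2O ⇌ C4H8ONH2+ + OH-
Kb = 10^(−5.72) = 1.91 × 10^-6
From the ICE table, Kb = x²/(0.016 − x) = 1.91 × 10^-6.
Assume x ≪ 0.016: x ≈ √(1.91 × 10^-6 × 0.016) = 1.75 × 10^-4 M
(x/C₀ = 1.1% < 5%, so the approximation holds.)
pOH = −log(1.75 × 10^-4) = 3.76; pH = 14.00 − 3.76 = 10.24

pH = 10.24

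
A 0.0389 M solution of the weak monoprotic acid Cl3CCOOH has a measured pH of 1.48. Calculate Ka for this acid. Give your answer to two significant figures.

Ka = 1.9 × 10^-1

[H+] = 10^(-1.48) = 3.31 × 10^-2 M
At equilibrium [HA] = 0.0389 − 3.31 × 10^-2 = 5.80 × 10^-3 M
Ka = [H+][A-]/[HA] = (3.31 × 10^-2)² / 5.80 × 10^-3 = 1.9 × 10^-1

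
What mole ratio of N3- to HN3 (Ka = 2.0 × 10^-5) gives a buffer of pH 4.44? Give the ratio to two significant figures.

pKa = -log(2.0 × 10^-5) = 4.699
pH = pKa + log(r) ⇒ log(r) = 4.44 − 4.699 = -0.259
r = [N3-]/[HN3] = 10^(-0.259) = 0.551

ratio = 0.55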